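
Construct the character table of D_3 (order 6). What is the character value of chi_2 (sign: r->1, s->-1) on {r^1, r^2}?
Conjugacy classes: {e} of size 1, {r^1, r^2} of size 2, {s, sr, ..., sr^2} of size 3.
Character table:
  irrep \ class              {e} (size 1)  {r^1, r^2} (size 2)  {s, sr, ..., sr^2} (size 3)
  chi_1 (triv)               1             1                    1                          
  chi_2 (sign: r->1, s->-1)  1             1                    -1                         
  chi_3 (2d, j=1)            2             -1                   0                          

Spot check: chi_2 (sign: r->1, s->-1) on {r^1, r^2} = 1.

Details: D_3 has order 2*3 = 6 with 3 conjugacy classes, hence 3 irreducibles. Sum of squared dims 1 + 1 + 4 = 6 = |G|. Linear characters come from the abelianisation; the 2-dimensional irreps have character r^k -> 2*cos(2*pi*j*k/3), reflections -> 0.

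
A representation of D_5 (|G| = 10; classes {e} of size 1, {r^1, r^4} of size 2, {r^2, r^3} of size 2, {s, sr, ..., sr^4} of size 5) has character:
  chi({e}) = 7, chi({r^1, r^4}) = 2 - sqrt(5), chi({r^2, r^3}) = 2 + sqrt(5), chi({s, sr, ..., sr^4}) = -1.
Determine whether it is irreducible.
Not irreducible (reducible): <chi, chi> = 9 > 1.

Why: <chi, chi> = (1/|G|) sum_C |C| * |chi(C)|^2 = (1/10)[1*|7|^2 + 2*|2 - sqrt(5)|^2 + 2*|2 + sqrt(5)|^2 + 5*|-1|^2]
  = (1/10)[(49) + (18 - 8*sqrt(5)) + (8*sqrt(5) + 18) + (5)] = 90/10 = 9.
A character is irreducible iff <chi, chi> = 1, so this representation is reducible.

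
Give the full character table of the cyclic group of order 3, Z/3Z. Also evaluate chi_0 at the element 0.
Character table of Z/3Z (irreps indexed chi_0,...,chi_2 with chi_k(m) = zeta_3^(k*m), zeta_3 = exp(2*pi*i/3)):
  irrep \ class  {0} (size 1)  {1} (size 1)    {2} (size 1)  
  chi_0          1             1               1             
  chi_1          1             exp(2*I*pi/3)   exp(-2*I*pi/3)
  chi_2          1             exp(-2*I*pi/3)  exp(2*I*pi/3) 

Spot check: chi_0(0) = zeta_3^(0*0) = zeta_3^0 = 1.

Details: Z/3Z is abelian, so all 3 irreducible complex representations are 1-dimensional. They are given by chi_k(m) = zeta_3^(k*m) for k = 0,...,2. Row orthogonality: sum_m chi_k(m) conj(chi_l(m)) = 3 * [k = l].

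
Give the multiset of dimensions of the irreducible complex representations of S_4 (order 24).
Dimensions: 1, 1, 2, 3, 3

Proof sketch: There are 5 irreducibles (= number of conjugacy classes). Their dimensions d_i satisfy sum d_i^2 = |G| = 24: 1 + 1 + 4 + 9 + 9 = 24.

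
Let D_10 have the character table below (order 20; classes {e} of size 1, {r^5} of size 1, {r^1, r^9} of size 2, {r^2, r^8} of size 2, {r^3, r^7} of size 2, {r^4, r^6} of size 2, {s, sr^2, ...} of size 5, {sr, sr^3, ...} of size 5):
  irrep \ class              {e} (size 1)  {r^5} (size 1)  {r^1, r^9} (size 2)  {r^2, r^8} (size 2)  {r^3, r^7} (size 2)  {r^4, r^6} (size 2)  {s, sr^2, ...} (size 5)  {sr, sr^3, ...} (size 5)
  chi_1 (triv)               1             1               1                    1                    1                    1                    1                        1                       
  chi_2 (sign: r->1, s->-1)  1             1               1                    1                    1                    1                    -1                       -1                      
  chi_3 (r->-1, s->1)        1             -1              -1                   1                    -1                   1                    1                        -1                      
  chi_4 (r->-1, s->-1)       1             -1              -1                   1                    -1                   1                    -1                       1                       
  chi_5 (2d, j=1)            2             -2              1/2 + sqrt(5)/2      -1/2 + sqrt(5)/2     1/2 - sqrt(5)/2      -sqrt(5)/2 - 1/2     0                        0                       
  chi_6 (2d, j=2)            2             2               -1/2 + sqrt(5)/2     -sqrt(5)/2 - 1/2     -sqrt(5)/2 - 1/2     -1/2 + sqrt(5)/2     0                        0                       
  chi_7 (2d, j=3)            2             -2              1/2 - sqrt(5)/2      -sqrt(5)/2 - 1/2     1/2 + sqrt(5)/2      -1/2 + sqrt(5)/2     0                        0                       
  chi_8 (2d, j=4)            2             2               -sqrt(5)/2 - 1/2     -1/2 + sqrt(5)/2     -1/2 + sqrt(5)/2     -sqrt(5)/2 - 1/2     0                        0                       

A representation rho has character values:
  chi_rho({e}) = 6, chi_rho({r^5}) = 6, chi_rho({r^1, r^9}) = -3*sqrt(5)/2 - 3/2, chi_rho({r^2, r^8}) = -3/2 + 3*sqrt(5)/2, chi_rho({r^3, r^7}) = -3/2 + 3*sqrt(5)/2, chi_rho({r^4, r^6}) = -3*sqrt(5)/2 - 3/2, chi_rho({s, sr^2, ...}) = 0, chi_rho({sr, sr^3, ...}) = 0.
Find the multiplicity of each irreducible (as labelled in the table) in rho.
Multiplicities: chi_1: 0, chi_2: 0, chi_3: 0, chi_4: 0, chi_5: 0, chi_6: 0, chi_7: 0, chi_8: 3.

Working: Use <chi_rho, chi> = (1/|G|) sum_C |C| * chi_rho(C) * conj(chi(C)) with |G| = 20 for each irreducible chi in the table:
  <chi_rho, chi_1> = (1/20)[1*(6)*conj(1) + 1*(6)*conj(1) + 2*(-3*sqrt(5)/2 - 3/2)*conj(1) + 2*(-3/2 + 3*sqrt(5)/2)*conj(1) + 2*(-3/2 + 3*sqrt(5)/2)*conj(1) + 2*(-3*sqrt(5)/2 - 3/2)*conj(1) + 5*(0)*conj(1) + 5*(0)*conj(1)]
      = (1/20)[(6) + (6) + (-3*sqrt(5) - 3) + (-3 + 3*sqrt(5)) + (-3 + 3*sqrt(5)) + (-3*sqrt(5) - 3) + (0) + (0)] = 0/20 = 0
  <chi_rho, chi_2> = (1/20)[1*(6)*conj(1) + 1*(6)*conj(1) + 2*(-3*sqrt(5)/2 - 3/2)*conj(1) + 2*(-3/2 + 3*sqrt(5)/2)*conj(1) + 2*(-3/2 + 3*sqrt(5)/2)*conj(1) + 2*(-3*sqrt(5)/2 - 3/2)*conj(1) + 5*(0)*conj(-1) + 5*(0)*conj(-1)]
      = (1/20)[(6) + (6) + (-3*sqrt(5) - 3) + (-3 + 3*sqrt(5)) + (-3 + 3*sqrt(5)) + (-3*sqrt(5) - 3) + (0) + (0)] = 0/20 = 0
  <chi_rho, chi_3> = (1/20)[1*(6)*conj(1) + 1*(6)*conj(-1) + 2*(-3*sqrt(5)/2 - 3/2)*conj(-1) + 2*(-3/2 + 3*sqrt(5)/2)*conj(1) + 2*(-3/2 + 3*sqrt(5)/2)*conj(-1) + 2*(-3*sqrt(5)/2 - 3/2)*conj(1) + 5*(0)*conj(1) + 5*(0)*conj(-1)]
      = (1/20)[(6) + (-6) + (3 + 3*sqrt(5)) + (-3 + 3*sqrt(5)) + (3 - 3*sqrt(5)) + (-3*sqrt(5) - 3) + (0) + (0)] = 0/20 = 0
  <chi_rho, chi_4> = (1/20)[1*(6)*conj(1) + 1*(6)*conj(-1) + 2*(-3*sqrt(5)/2 - 3/2)*conj(-1) + 2*(-3/2 + 3*sqrt(5)/2)*conj(1) + 2*(-3/2 + 3*sqrt(5)/2)*conj(-1) + 2*(-3*sqrt(5)/2 - 3/2)*conj(1) + 5*(0)*conj(-1) + 5*(0)*conj(1)]
      = (1/20)[(6) + (-6) + (3 + 3*sqrt(5)) + (-3 + 3*sqrt(5)) + (3 - 3*sqrt(5)) + (-3*sqrt(5) - 3) + (0) + (0)] = 0/20 = 0
  <chi_rho, chi_5> = (1/20)[1*(6)*conj(2) + 1*(6)*conj(-2) + 2*(-3*sqrt(5)/2 - 3/2)*conj(1/2 + sqrt(5)/2) + 2*(-3/2 + 3*sqrt(5)/2)*conj(-1/2 + sqrt(5)/2) + 2*(-3/2 + 3*sqrt(5)/2)*conj(1/2 - sqrt(5)/2) + 2*(-3*sqrt(5)/2 - 3/2)*conj(-sqrt(5)/2 - 1/2) + 5*(0)*conj(0) + 5*(0)*conj(0)]
      = (1/20)[(12) + (-12) + (-9 - 3*sqrt(5)) + (9 - 3*sqrt(5)) + (-9 + 3*sqrt(5)) + (3*sqrt(5) + 9) + (0) + (0)] = 0/20 = 0
  <chi_rho, chi_6> = (1/20)[1*(6)*conj(2) + 1*(6)*conj(2) + 2*(-3*sqrt(5)/2 - 3/2)*conj(-1/2 + sqrt(5)/2) + 2*(-3/2 + 3*sqrt(5)/2)*conj(-sqrt(5)/2 - 1/2) + 2*(-3/2 + 3*sqrt(5)/2)*conj(-sqrt(5)/2 - 1/2) + 2*(-3*sqrt(5)/2 - 3/2)*conj(-1/2 + sqrt(5)/2) + 5*(0)*conj(0) + 5*(0)*conj(0)]
      = (1/20)[(12) + (12) + (-6) + (-6) + (-6) + (-6) + (0) + (0)] = 0/20 = 0
  <chi_rho, chi_7> = (1/20)[1*(6)*conj(2) + 1*(6)*conj(-2) + 2*(-3*sqrt(5)/2 - 3/2)*conj(1/2 - sqrt(5)/2) + 2*(-3/2 + 3*sqrt(5)/2)*conj(-sqrt(5)/2 - 1/2) + 2*(-3/2 + 3*sqrt(5)/2)*conj(1/2 + sqrt(5)/2) + 2*(-3*sqrt(5)/2 - 3/2)*conj(-1/2 + sqrt(5)/2) + 5*(0)*conj(0) + 5*(0)*conj(0)]
      = (1/20)[(12) + (-12) + (6) + (-6) + (6) + (-6) + (0) + (0)] = 0/20 = 0
  <chi_rho, chi_8> = (1/20)[1*(6)*conj(2) + 1*(6)*conj(2) + 2*(-3*sqrt(5)/2 - 3/2)*conj(-sqrt(5)/2 - 1/2) + 2*(-3/2 + 3*sqrt(5)/2)*conj(-1/2 + sqrt(5)/2) + 2*(-3/2 + 3*sqrt(5)/2)*conj(-1/2 + sqrt(5)/2) + 2*(-3*sqrt(5)/2 - 3/2)*conj(-sqrt(5)/2 - 1/2) + 5*(0)*conj(0) + 5*(0)*conj(0)]
      = (1/20)[(12) + (12) + (3*sqrt(5) + 9) + (9 - 3*sqrt(5)) + (9 - 3*sqrt(5)) + (3*sqrt(5) + 9) + (0) + (0)] = 60/20 = 3
Dimension check: dim(rho) = sum (mult * dim) = 0*1 + 0*1 + 0*1 + 0*1 + 0*2 + 0*2 + 0*2 + 3*2 = 6 = chi_rho(e) = 6.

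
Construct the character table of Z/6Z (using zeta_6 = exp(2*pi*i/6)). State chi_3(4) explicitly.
Character table of Z/6Z (irreps indexed chi_0,...,chi_5 with chi_k(m) = zeta_6^(k*m), zeta_6 = exp(2*pi*i/6)):
  irrep \ class  {0} (size 1)  {1} (size 1)    {2} (size 1)    {3} (size 1)  {4} (size 1)    {5} (size 1)  
  chi_0          1             1               1               1             1               1             
  chi_1          1             exp(I*pi/3)     exp(2*I*pi/3)   -1            exp(-2*I*pi/3)  exp(-I*pi/3)  
  chi_2          1             exp(2*I*pi/3)   exp(-2*I*pi/3)  1             exp(2*I*pi/3)   exp(-2*I*pi/3)
  chi_3          1             -1              1               -1            1               -1            
  chi_4          1             exp(-2*I*pi/3)  exp(2*I*pi/3)   1             exp(-2*I*pi/3)  exp(2*I*pi/3) 
  chi_5          1             exp(-I*pi/3)    exp(-2*I*pi/3)  -1            exp(2*I*pi/3)   exp(I*pi/3)   

Spot check: chi_3(4) = zeta_6^(3*4) = zeta_6^12 = 1.

Why: Z/6Z is abelian, so all 6 irreducible complex representations are 1-dimensional. They are given by chi_k(m) = zeta_6^(k*m) for k = 0,...,5. Row orthogonality: sum_m chi_k(m) conj(chi_l(m)) = 6 * [k = l].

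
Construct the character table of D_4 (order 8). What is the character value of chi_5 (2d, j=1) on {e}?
Conjugacy classes: {e} of size 1, {r^2} of size 1, {r^1, r^3} of size 2, {s, sr^2, ...} of size 2, {sr, sr^3, ...} of size 2.
Character table:
  irrep \ class              {e} (size 1)  {r^2} (size 1)  {r^1, r^3} (size 2)  {s, sr^2, ...} (size 2)  {sr, sr^3, ...} (size 2)
  chi_1 (triv)               1             1               1                    1                        1                       
  chi_2 (sign: r->1, s->-1)  1             1               1                    -1                       -1                      
  chi_3 (r->-1, s->1)        1             1               -1                   1                        -1                      
  chi_4 (r->-1, s->-1)       1             1               -1                   -1                       1                       
  chi_5 (2d, j=1)            2             -2              0                    0                        0                       

Spot check: chi_5 (2d, j=1) on {e} = 2.

Solution. D_4 has order 2*4 = 8 with 5 conjugacy classes, hence 5 irreducibles. Sum of squared dims 1 + 1 + 1 + 1 + 4 = 8 = |G|. Linear characters come from the abelianisation; the 2-dimensional irreps have character r^k -> 2*cos(2*pi*j*k/4), reflections -> 0.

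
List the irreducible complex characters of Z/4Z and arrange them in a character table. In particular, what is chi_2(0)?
Character table of Z/4Z (irreps indexed chi_0,...,chi_3 with chi_k(m) = zeta_4^(k*m), zeta_4 = exp(2*pi*i/4)):
  irrep \ class  {0} (size 1)  {1} (size 1)  {2} (size 1)  {3} (size 1)
  chi_0          1             1             1             1           
  chi_1          1             I             -1            -I          
  chi_2          1             -1            1             -1          
  chi_3          1             -I            -1            I           

Spot check: chi_2(0) = zeta_4^(2*0) = zeta_4^0 = 1.

Explanation: Z/4Z is abelian, so all 4 irreducible complex representations are 1-dimensional. They are given by chi_k(m) = zeta_4^(k*m) for k = 0,...,3. Row orthogonality: sum_m chi_k(m) conj(chi_l(m)) = 4 * [k = l].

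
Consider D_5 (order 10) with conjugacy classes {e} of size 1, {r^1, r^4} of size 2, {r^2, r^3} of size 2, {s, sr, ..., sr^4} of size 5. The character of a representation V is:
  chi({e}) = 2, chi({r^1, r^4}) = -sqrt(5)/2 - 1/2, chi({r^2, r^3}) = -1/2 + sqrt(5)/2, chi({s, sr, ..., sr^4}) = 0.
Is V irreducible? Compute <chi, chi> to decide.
Irreducible: <chi, chi> = 1.

Reasoning: <chi, chi> = (1/|G|) sum_C |C| * |chi(C)|^2 = (1/10)[1*|2|^2 + 2*|-sqrt(5)/2 - 1/2|^2 + 2*|-1/2 + sqrt(5)/2|^2 + 5*|0|^2]
  = (1/10)[(4) + (sqrt(5) + 3) + (3 - sqrt(5)) + (0)] = 10/10 = 1.
A character is irreducible iff <chi, chi> = 1, so this representation is irreducible.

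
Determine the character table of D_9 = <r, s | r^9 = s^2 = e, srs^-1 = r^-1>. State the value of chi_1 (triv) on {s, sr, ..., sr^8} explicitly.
Conjugacy classes: {e} of size 1, {r^1, r^8} of size 2, {r^2, r^7} of size 2, {r^3, r^6} of size 2, {r^4, r^5} of size 2, {s, sr, ..., sr^8} of size 9.
Character table:
  irrep \ class              {e} (size 1)  {r^1, r^8} (size 2)  {r^2, r^7} (size 2)  {r^3, r^6} (size 2)  {r^4, r^5} (size 2)  {s, sr, ..., sr^8} (size 9)
  chi_1 (triv)               1             1                    1                    1                    1                    1                          
  chi_2 (sign: r->1, s->-1)  1             1                    1                    1                    1                    -1                         
  chi_3 (2d, j=1)            2             2*cos(2*pi/9)        2*cos(4*pi/9)        -1                   -2*cos(pi/9)         0                          
  chi_4 (2d, j=2)            2             2*cos(4*pi/9)        -2*cos(pi/9)         -1                   2*cos(2*pi/9)        0                          
  chi_5 (2d, j=3)            2             -1                   -1                   2                    -1                   0                          
  chi_6 (2d, j=4)            2             -2*cos(pi/9)         2*cos(2*pi/9)        -1                   2*cos(4*pi/9)        0                          

Spot check: chi_1 (triv) on {s, sr, ..., sr^8} = 1.

Argument: D_9 has order 2*9 = 18 with 6 conjugacy classes, hence 6 irreducibles. Sum of squared dims 1 + 1 + 4 + 4 + 4 + 4 = 18 = |G|. Linear characters come from the abelianisation; the 2-dimensional irreps have character r^k -> 2*cos(2*pi*j*k/9), reflections -> 0.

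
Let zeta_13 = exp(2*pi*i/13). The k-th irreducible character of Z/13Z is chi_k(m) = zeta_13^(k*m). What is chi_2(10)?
chi_2(10) = zeta_13^20 = exp(-12*I*pi/13)

Derivation: chi_2(10) = zeta_13^(2*10) = zeta_13^20. Since zeta_13^13 = 1, this equals zeta_13^7 = exp(2*pi*i*7/13) = exp(-12*I*pi/13).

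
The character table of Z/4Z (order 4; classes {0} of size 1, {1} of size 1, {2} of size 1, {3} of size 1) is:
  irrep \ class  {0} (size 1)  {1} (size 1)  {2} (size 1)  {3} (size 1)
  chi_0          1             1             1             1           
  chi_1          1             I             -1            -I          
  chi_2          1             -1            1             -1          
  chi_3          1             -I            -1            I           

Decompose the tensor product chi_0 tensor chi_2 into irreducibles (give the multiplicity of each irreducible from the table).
chi_0 tensor chi_2 = chi_2 (all other irreducibles have multiplicity 0).

Derivation: The character of a tensor product is the pointwise product (chi_0 * chi_2)(C) = chi_0(C) * chi_2(C):
  {0}: (1)*(1), {1}: (1)*(-1), {2}: (1)*(1), {3}: (1)*(-1)
so (chi_0 * chi_2) takes values
  {0} -> 1, {1} -> -1, {2} -> 1, {3} -> -1.
Now take the inner product of this character with each irreducible chi from the table, <chi_0*chi_2, chi> = (1/4) sum_C |C| (chi_0*chi_2)(C) conj(chi(C)):
  <chi_0*chi_2, chi_0> = (1/4)[1*(1)*conj(1) + 1*(-1)*conj(1) + 1*(1)*conj(1) + 1*(-1)*conj(1)]
      = (1/4)[(1) + (-1) + (1) + (-1)] = 0/4 = 0
  <chi_0*chi_2, chi_1> = (1/4)[1*(1)*conj(1) + 1*(-1)*conj(I) + 1*(1)*conj(-1) + 1*(-1)*conj(-I)]
      = (1/4)[(1) + (I) + (-1) + (-I)] = 0/4 = 0
  <chi_0*chi_2, chi_2> = (1/4)[1*(1)*conj(1) + 1*(-1)*conj(-1) + 1*(1)*conj(1) + 1*(-1)*conj(-1)]
      = (1/4)[(1) + (1) + (1) + (1)] = 4/4 = 1
  <chi_0*chi_2, chi_3> = (1/4)[1*(1)*conj(1) + 1*(-1)*conj(-I) + 1*(1)*conj(-1) + 1*(-1)*conj(I)]
      = (1/4)[(1) + (-I) + (-1) + (I)] = 0/4 = 0
(Exp terms are combined using exp(i*s)*conj(exp(i*t)) = exp(i*(s-t)), and sums of them are collapsed using the identity that for every m > 1 the m distinct m-th roots of unity sum to 0, e.g. 1 + exp(2*I*pi/3) + exp(-2*I*pi/3) = 0.)
Hence the multiplicities are chi_2: 1. Dimension check: dim(chi_0)*dim(chi_2) = 1*1 = 1 and sum (mult * dim) = 1*1 = 1.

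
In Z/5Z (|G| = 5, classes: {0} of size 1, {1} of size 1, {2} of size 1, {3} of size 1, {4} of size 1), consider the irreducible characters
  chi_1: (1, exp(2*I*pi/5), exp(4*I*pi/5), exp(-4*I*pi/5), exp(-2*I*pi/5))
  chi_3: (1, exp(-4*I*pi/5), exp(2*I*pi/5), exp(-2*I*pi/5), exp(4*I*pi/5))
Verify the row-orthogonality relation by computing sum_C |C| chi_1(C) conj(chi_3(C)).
Sum = 0; so <chi_1, chi_3> = 0 (distinct irreducibles are orthogonal).

Working: Compute term by term over conjugacy classes (|C| * chi_1(C) * conj(chi_3(C))):
  1*(1)*conj(1) + 1*(exp(2*I*pi/5))*conj(exp(-4*I*pi/5)) + 1*(exp(4*I*pi/5))*conj(exp(2*I*pi/5)) + 1*(exp(-4*I*pi/5))*conj(exp(-2*I*pi/5)) + 1*(exp(-2*I*pi/5))*conj(exp(4*I*pi/5))
  = (1) + (exp(-4*I*pi/5)) + (exp(2*I*pi/5)) + (exp(-2*I*pi/5)) + (exp(4*I*pi/5))
  = 0.
(Exp terms are combined using exp(i*s)*conj(exp(i*t)) = exp(i*(s-t)), and sums of them are collapsed using the identity that for every m > 1 the m distinct m-th roots of unity sum to 0, e.g. 1 + exp(2*I*pi/3) + exp(-2*I*pi/3) = 0.)
Dividing by |G| = 5 gives 0/5 = 0, matching the row-orthogonality relation <chi_1, chi_3> = [chi_1 = chi_3].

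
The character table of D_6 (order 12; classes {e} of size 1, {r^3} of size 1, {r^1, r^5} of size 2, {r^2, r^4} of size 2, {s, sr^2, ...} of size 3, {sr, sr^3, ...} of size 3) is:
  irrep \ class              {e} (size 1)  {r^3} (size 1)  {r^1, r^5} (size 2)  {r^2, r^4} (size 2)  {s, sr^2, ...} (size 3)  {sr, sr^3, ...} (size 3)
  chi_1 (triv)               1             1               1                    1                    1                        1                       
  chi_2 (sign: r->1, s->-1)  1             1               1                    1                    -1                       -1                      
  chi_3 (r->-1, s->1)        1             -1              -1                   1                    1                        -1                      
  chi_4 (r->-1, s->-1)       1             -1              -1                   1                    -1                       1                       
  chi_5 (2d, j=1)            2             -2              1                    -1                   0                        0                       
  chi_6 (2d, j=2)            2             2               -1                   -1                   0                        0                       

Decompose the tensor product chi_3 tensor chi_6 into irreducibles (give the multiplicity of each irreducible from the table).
chi_3 tensor chi_6 = chi_5 (all other irreducibles have multiplicity 0).

Explanation: The character of a tensor product is the pointwise product (chi_3 * chi_6)(C) = chi_3(C) * chi_6(C):
  {e}: (1)*(2), {r^3}: (-1)*(2), {r^1, r^5}: (-1)*(-1), {r^2, r^4}: (1)*(-1), {s, sr^2, ...}: (1)*(0), {sr, sr^3, ...}: (-1)*(0)
so (chi_3 * chi_6) takes values
  {e} -> 2, {r^3} -> -2, {r^1, r^5} -> 1, {r^2, r^4} -> -1, {s, sr^2, ...} -> 0, {sr, sr^3, ...} -> 0.
Now take the inner product of this character with each irreducible chi from the table, <chi_3*chi_6, chi> = (1/12) sum_C |C| (chi_3*chi_6)(C) conj(chi(C)):
  <chi_3*chi_6, chi_1> = (1/12)[1*(2)*conj(1) + 1*(-2)*conj(1) + 2*(1)*conj(1) + 2*(-1)*conj(1) + 3*(0)*conj(1) + 3*(0)*conj(1)]
      = (1/12)[(2) + (-2) + (2) + (-2) + (0) + (0)] = 0/12 = 0
  <chi_3*chi_6, chi_2> = (1/12)[1*(2)*conj(1) + 1*(-2)*conj(1) + 2*(1)*conj(1) + 2*(-1)*conj(1) + 3*(0)*conj(-1) + 3*(0)*conj(-1)]
      = (1/12)[(2) + (-2) + (2) + (-2) + (0) + (0)] = 0/12 = 0
  <chi_3*chi_6, chi_3> = (1/12)[1*(2)*conj(1) + 1*(-2)*conj(-1) + 2*(1)*conj(-1) + 2*(-1)*conj(1) + 3*(0)*conj(1) + 3*(0)*conj(-1)]
      = (1/12)[(2) + (2) + (-2) + (-2) + (0) + (0)] = 0/12 = 0
  <chi_3*chi_6, chi_4> = (1/12)[1*(2)*conj(1) + 1*(-2)*conj(-1) + 2*(1)*conj(-1) + 2*(-1)*conj(1) + 3*(0)*conj(-1) + 3*(0)*conj(1)]
      = (1/12)[(2) + (2) + (-2) + (-2) + (0) + (0)] = 0/12 = 0
  <chi_3*chi_6, chi_5> = (1/12)[1*(2)*conj(2) + 1*(-2)*conj(-2) + 2*(1)*conj(1) + 2*(-1)*conj(-1) + 3*(0)*conj(0) + 3*(0)*conj(0)]
      = (1/12)[(4) + (4) + (2) + (2) + (0) + (0)] = 12/12 = 1
  <chi_3*chi_6, chi_6> = (1/12)[1*(2)*conj(2) + 1*(-2)*conj(2) + 2*(1)*conj(-1) + 2*(-1)*conj(-1) + 3*(0)*conj(0) + 3*(0)*conj(0)]
      = (1/12)[(4) + (-4) + (-2) + (2) + (0) + (0)] = 0/12 = 0
Hence the multiplicities are chi_5: 1. Dimension check: dim(chi_3)*dim(chi_6) = 1*2 = 2 and sum (mult * dim) = 1*2 = 2.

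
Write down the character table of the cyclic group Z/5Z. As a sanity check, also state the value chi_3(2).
Character table of Z/5Z (irreps indexed chi_0,...,chi_4 with chi_k(m) = zeta_5^(k*m), zeta_5 = exp(2*pi*i/5)):
  irrep \ class  {0} (size 1)  {1} (size 1)    {2} (size 1)    {3} (size 1)    {4} (size 1)  
  chi_0          1             1               1               1               1             
  chi_1          1             exp(2*I*pi/5)   exp(4*I*pi/5)   exp(-4*I*pi/5)  exp(-2*I*pi/5)
  chi_2          1             exp(4*I*pi/5)   exp(-2*I*pi/5)  exp(2*I*pi/5)   exp(-4*I*pi/5)
  chi_3          1             exp(-4*I*pi/5)  exp(2*I*pi/5)   exp(-2*I*pi/5)  exp(4*I*pi/5) 
  chi_4          1             exp(-2*I*pi/5)  exp(-4*I*pi/5)  exp(4*I*pi/5)   exp(2*I*pi/5) 

Spot check: chi_3(2) = zeta_5^(3*2) = zeta_5^6 = exp(2*I*pi/5).

Details: Z/5Z is abelian, so all 5 irreducible complex representations are 1-dimensional. They are given by chi_k(m) = zeta_5^(k*m) for k = 0,...,4. Row orthogonality: sum_m chi_k(m) conj(chi_l(m)) = 5 * [k = l].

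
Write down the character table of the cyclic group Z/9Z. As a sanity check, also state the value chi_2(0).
Character table of Z/9Z (irreps indexed chi_0,...,chi_8 with chi_k(m) = zeta_9^(k*m), zeta_9 = exp(2*pi*i/9)):
  irrep \ class  {0} (size 1)  {1} (size 1)    {2} (size 1)    {3} (size 1)    {4} (size 1)    {5} (size 1)    {6} (size 1)    {7} (size 1)    {8} (size 1)  
  chi_0          1             1               1               1               1               1               1               1               1             
  chi_1          1             exp(2*I*pi/9)   exp(4*I*pi/9)   exp(2*I*pi/3)   exp(8*I*pi/9)   exp(-8*I*pi/9)  exp(-2*I*pi/3)  exp(-4*I*pi/9)  exp(-2*I*pi/9)
  chi_2          1             exp(4*I*pi/9)   exp(8*I*pi/9)   exp(-2*I*pi/3)  exp(-2*I*pi/9)  exp(2*I*pi/9)   exp(2*I*pi/3)   exp(-8*I*pi/9)  exp(-4*I*pi/9)
  chi_3          1             exp(2*I*pi/3)   exp(-2*I*pi/3)  1               exp(2*I*pi/3)   exp(-2*I*pi/3)  1               exp(2*I*pi/3)   exp(-2*I*pi/3)
  chi_4          1             exp(8*I*pi/9)   exp(-2*I*pi/9)  exp(2*I*pi/3)   exp(-4*I*pi/9)  exp(4*I*pi/9)   exp(-2*I*pi/3)  exp(2*I*pi/9)   exp(-8*I*pi/9)
  chi_5          1             exp(-8*I*pi/9)  exp(2*I*pi/9)   exp(-2*I*pi/3)  exp(4*I*pi/9)   exp(-4*I*pi/9)  exp(2*I*pi/3)   exp(-2*I*pi/9)  exp(8*I*pi/9) 
  chi_6          1             exp(-2*I*pi/3)  exp(2*I*pi/3)   1               exp(-2*I*pi/3)  exp(2*I*pi/3)   1               exp(-2*I*pi/3)  exp(2*I*pi/3) 
  chi_7          1             exp(-4*I*pi/9)  exp(-8*I*pi/9)  exp(2*I*pi/3)   exp(2*I*pi/9)   exp(-2*I*pi/9)  exp(-2*I*pi/3)  exp(8*I*pi/9)   exp(4*I*pi/9) 
  chi_8          1             exp(-2*I*pi/9)  exp(-4*I*pi/9)  exp(-2*I*pi/3)  exp(-8*I*pi/9)  exp(8*I*pi/9)   exp(2*I*pi/3)   exp(4*I*pi/9)   exp(2*I*pi/9) 

Spot check: chi_2(0) = zeta_9^(2*0) = zeta_9^0 = 1.

Working: Z/9Z is abelian, so all 9 irreducible complex representations are 1-dimensional. They are given by chi_k(m) = zeta_9^(k*m) for k = 0,...,8. Row orthogonality: sum_m chi_k(m) conj(chi_l(m)) = 9 * [k = l].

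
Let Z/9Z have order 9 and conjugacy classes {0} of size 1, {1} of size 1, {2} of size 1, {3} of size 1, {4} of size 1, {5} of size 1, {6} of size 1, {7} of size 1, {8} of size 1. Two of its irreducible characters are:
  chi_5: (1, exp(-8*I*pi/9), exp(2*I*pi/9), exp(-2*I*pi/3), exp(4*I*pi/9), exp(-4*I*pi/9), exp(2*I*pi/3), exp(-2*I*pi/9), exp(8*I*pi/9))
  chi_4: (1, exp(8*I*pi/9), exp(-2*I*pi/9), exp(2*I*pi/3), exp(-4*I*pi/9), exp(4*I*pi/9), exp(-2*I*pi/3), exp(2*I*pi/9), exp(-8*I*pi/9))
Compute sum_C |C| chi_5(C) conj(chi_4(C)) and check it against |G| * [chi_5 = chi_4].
Sum = 0; so <chi_5, chi_4> = 0 (distinct irreducibles are orthogonal).

Reasoning: Compute term by term over conjugacy classes (|C| * chi_5(C) * conj(chi_4(C))):
  1*(1)*conj(1) + 1*(exp(-8*I*pi/9))*conj(exp(8*I*pi/9)) + 1*(exp(2*I*pi/9))*conj(exp(-2*I*pi/9)) + 1*(exp(-2*I*pi/3))*conj(exp(2*I*pi/3)) + 1*(exp(4*I*pi/9))*conj(exp(-4*I*pi/9)) + 1*(exp(-4*I*pi/9))*conj(exp(4*I*pi/9)) + 1*(exp(2*I*pi/3))*conj(exp(-2*I*pi/3)) + 1*(exp(-2*I*pi/9))*conj(exp(2*I*pi/9)) + 1*(exp(8*I*pi/9))*conj(exp(-8*I*pi/9))
  = (1) + (exp(2*I*pi/9)) + (exp(4*I*pi/9)) + (exp(2*I*pi/3)) + (exp(8*I*pi/9)) + (exp(-8*I*pi/9)) + (exp(-2*I*pi/3)) + (exp(-4*I*pi/9)) + (exp(-2*I*pi/9))
  = 0.
(Exp terms are combined using exp(i*s)*conj(exp(i*t)) = exp(i*(s-t)), and sums of them are collapsed using the identity that for every m > 1 the m distinct m-th roots of unity sum to 0, e.g. 1 + exp(2*I*pi/3) + exp(-2*I*pi/3) = 0.)
Dividing by |G| = 9 gives 0/9 = 0, matching the row-orthogonality relation <chi_5, chi_4> = [chi_5 = chi_4].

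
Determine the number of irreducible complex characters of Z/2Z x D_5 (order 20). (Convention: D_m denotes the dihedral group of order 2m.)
8

Argument: The number of irreducible complex representations of a finite group equals its number of conjugacy classes. For a direct product, #classes(G x H) = #classes(G) * #classes(H). Z/2Z has 2 classes (abelian), D_5 has 4 classes, so 2 * 4 = 8, so Z/2Z x D_5 (order 20) has exactly 8 irreducible complex representations.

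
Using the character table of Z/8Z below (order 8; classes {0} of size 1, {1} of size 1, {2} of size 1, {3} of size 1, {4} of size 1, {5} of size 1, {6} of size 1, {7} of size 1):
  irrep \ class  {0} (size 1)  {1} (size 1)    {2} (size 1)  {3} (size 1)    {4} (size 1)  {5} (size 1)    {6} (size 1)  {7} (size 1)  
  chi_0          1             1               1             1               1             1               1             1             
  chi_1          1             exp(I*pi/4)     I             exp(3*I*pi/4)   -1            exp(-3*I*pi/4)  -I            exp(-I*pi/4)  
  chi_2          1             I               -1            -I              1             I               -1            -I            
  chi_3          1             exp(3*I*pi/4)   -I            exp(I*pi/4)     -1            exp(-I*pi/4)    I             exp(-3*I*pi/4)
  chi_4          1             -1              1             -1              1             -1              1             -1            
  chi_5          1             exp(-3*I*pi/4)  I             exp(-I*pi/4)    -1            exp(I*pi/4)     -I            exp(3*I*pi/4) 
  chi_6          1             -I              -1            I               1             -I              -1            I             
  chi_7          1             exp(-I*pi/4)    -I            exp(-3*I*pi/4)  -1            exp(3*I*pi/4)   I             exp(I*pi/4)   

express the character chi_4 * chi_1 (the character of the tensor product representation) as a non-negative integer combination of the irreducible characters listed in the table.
chi_4 tensor chi_1 = chi_5 (all other irreducibles have multiplicity 0).

Reasoning: The character of a tensor product is the pointwise product (chi_4 * chi_1)(C) = chi_4(C) * chi_1(C):
  {0}: (1)*(1), {1}: (-1)*(exp(I*pi/4)), {2}: (1)*(I), {3}: (-1)*(exp(3*I*pi/4)), {4}: (1)*(-1), {5}: (-1)*(exp(-3*I*pi/4)), {6}: (1)*(-I), {7}: (-1)*(exp(-I*pi/4))
so (chi_4 * chi_1) takes values
  {0} -> 1, {1} -> -exp(I*pi/4), {2} -> I, {3} -> -exp(3*I*pi/4), {4} -> -1, {5} -> -exp(-3*I*pi/4), {6} -> -I, {7} -> -exp(-I*pi/4).
Now take the inner product of this character with each irreducible chi from the table, <chi_4*chi_1, chi> = (1/8) sum_C |C| (chi_4*chi_1)(C) conj(chi(C)):
  <chi_4*chi_1, chi_0> = (1/8)[1*(1)*conj(1) + 1*(-exp(I*pi/4))*conj(1) + 1*(I)*conj(1) + 1*(-exp(3*I*pi/4))*conj(1) + 1*(-1)*conj(1) + 1*(-exp(-3*I*pi/4))*conj(1) + 1*(-I)*conj(1) + 1*(-exp(-I*pi/4))*conj(1)]
      = (1/8)[(1) + (-exp(I*pi/4)) + (I) + (-exp(3*I*pi/4)) + (-1) + (-exp(-3*I*pi/4)) + (-I) + (-exp(-I*pi/4))] = 0/8 = 0
  <chi_4*chi_1, chi_1> = (1/8)[1*(1)*conj(1) + 1*(-exp(I*pi/4))*conj(exp(I*pi/4)) + 1*(I)*conj(I) + 1*(-exp(3*I*pi/4))*conj(exp(3*I*pi/4)) + 1*(-1)*conj(-1) + 1*(-exp(-3*I*pi/4))*conj(exp(-3*I*pi/4)) + 1*(-I)*conj(-I) + 1*(-exp(-I*pi/4))*conj(exp(-I*pi/4))]
      = (1/8)[(1) + (-1) + (1) + (-1) + (1) + (-1) + (1) + (-1)] = 0/8 = 0
  <chi_4*chi_1, chi_2> = (1/8)[1*(1)*conj(1) + 1*(-exp(I*pi/4))*conj(I) + 1*(I)*conj(-1) + 1*(-exp(3*I*pi/4))*conj(-I) + 1*(-1)*conj(1) + 1*(-exp(-3*I*pi/4))*conj(I) + 1*(-I)*conj(-1) + 1*(-exp(-I*pi/4))*conj(-I)]
      = (1/8)[(1) + (exp(3*I*pi/4)) + (-I) + (-exp(-3*I*pi/4)) + (-1) + (exp(-I*pi/4)) + (I) + (-exp(I*pi/4))] = 0/8 = 0
  <chi_4*chi_1, chi_3> = (1/8)[1*(1)*conj(1) + 1*(-exp(I*pi/4))*conj(exp(3*I*pi/4)) + 1*(I)*conj(-I) + 1*(-exp(3*I*pi/4))*conj(exp(I*pi/4)) + 1*(-1)*conj(-1) + 1*(-exp(-3*I*pi/4))*conj(exp(-I*pi/4)) + 1*(-I)*conj(I) + 1*(-exp(-I*pi/4))*conj(exp(-3*I*pi/4))]
      = (1/8)[(1) + (I) + (-1) + (-I) + (1) + (I) + (-1) + (-I)] = 0/8 = 0
  <chi_4*chi_1, chi_4> = (1/8)[1*(1)*conj(1) + 1*(-exp(I*pi/4))*conj(-1) + 1*(I)*conj(1) + 1*(-exp(3*I*pi/4))*conj(-1) + 1*(-1)*conj(1) + 1*(-exp(-3*I*pi/4))*conj(-1) + 1*(-I)*conj(1) + 1*(-exp(-I*pi/4))*conj(-1)]
      = (1/8)[(1) + (exp(I*pi/4)) + (I) + (exp(3*I*pi/4)) + (-1) + (exp(-3*I*pi/4)) + (-I) + (exp(-I*pi/4))] = 0/8 = 0
  <chi_4*chi_1, chi_5> = (1/8)[1*(1)*conj(1) + 1*(-exp(I*pi/4))*conj(exp(-3*I*pi/4)) + 1*(I)*conj(I) + 1*(-exp(3*I*pi/4))*conj(exp(-I*pi/4)) + 1*(-1)*conj(-1) + 1*(-exp(-3*I*pi/4))*conj(exp(I*pi/4)) + 1*(-I)*conj(-I) + 1*(-exp(-I*pi/4))*conj(exp(3*I*pi/4))]
      = (1/8)[(1) + (1) + (1) + (1) + (1) + (1) + (1) + (1)] = 8/8 = 1
  <chi_4*chi_1, chi_6> = (1/8)[1*(1)*conj(1) + 1*(-exp(I*pi/4))*conj(-I) + 1*(I)*conj(-1) + 1*(-exp(3*I*pi/4))*conj(I) + 1*(-1)*conj(1) + 1*(-exp(-3*I*pi/4))*conj(-I) + 1*(-I)*conj(-1) + 1*(-exp(-I*pi/4))*conj(I)]
      = (1/8)[(1) + (-exp(3*I*pi/4)) + (-I) + (exp(-3*I*pi/4)) + (-1) + (-exp(-I*pi/4)) + (I) + (exp(I*pi/4))] = 0/8 = 0
  <chi_4*chi_1, chi_7> = (1/8)[1*(1)*conj(1) + 1*(-exp(I*pi/4))*conj(exp(-I*pi/4)) + 1*(I)*conj(-I) + 1*(-exp(3*I*pi/4))*conj(exp(-3*I*pi/4)) + 1*(-1)*conj(-1) + 1*(-exp(-3*I*pi/4))*conj(exp(3*I*pi/4)) + 1*(-I)*conj(I) + 1*(-exp(-I*pi/4))*conj(exp(I*pi/4))]
      = (1/8)[(1) + (-I) + (-1) + (I) + (1) + (-I) + (-1) + (I)] = 0/8 = 0
(Exp terms are combined using exp(i*s)*conj(exp(i*t)) = exp(i*(s-t)), and sums of them are collapsed using the identity that for every m > 1 the m distinct m-th roots of unity sum to 0, e.g. 1 + exp(2*I*pi/3) + exp(-2*I*pi/3) = 0.)
Hence the multiplicities are chi_5: 1. Dimension check: dim(chi_4)*dim(chi_1) = 1*1 = 1 and sum (mult * dim) = 1*1 = 1.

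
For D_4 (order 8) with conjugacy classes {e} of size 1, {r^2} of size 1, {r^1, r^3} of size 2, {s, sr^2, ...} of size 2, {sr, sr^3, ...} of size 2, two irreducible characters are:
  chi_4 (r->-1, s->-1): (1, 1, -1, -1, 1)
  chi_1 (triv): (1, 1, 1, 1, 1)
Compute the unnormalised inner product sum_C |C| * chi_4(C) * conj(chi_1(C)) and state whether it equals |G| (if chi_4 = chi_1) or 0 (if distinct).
Sum = 0; so <chi_4, chi_1> = 0 (distinct irreducibles are orthogonal).

Explanation: Compute term by term over conjugacy classes (|C| * chi_4(C) * conj(chi_1(C))):
  1*(1)*conj(1) + 1*(1)*conj(1) + 2*(-1)*conj(1) + 2*(-1)*conj(1) + 2*(1)*conj(1)
  = (1) + (1) + (-2) + (-2) + (2)
  = 0.
Dividing by |G| = 8 gives 0/8 = 0, matching the row-orthogonality relation <chi_4, chi_1> = [chi_4 = chi_1].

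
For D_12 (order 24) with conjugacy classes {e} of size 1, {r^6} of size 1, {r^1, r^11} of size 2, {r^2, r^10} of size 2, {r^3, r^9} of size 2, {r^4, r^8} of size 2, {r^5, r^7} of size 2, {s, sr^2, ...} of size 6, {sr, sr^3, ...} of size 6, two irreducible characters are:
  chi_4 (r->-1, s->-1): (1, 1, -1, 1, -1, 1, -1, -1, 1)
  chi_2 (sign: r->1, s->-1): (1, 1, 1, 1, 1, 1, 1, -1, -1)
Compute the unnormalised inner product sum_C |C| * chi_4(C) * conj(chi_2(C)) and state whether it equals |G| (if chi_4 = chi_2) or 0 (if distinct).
Sum = 0; so <chi_4, chi_2> = 0 (distinct irreducibles are orthogonal).

Solution. Compute term by term over conjugacy classes (|C| * chi_4(C) * conj(chi_2(C))):
  1*(1)*conj(1) + 1*(1)*conj(1) + 2*(-1)*conj(1) + 2*(1)*conj(1) + 2*(-1)*conj(1) + 2*(1)*conj(1) + 2*(-1)*conj(1) + 6*(-1)*conj(-1) + 6*(1)*conj(-1)
  = (1) + (1) + (-2) + (2) + (-2) + (2) + (-2) + (6) + (-6)
  = 0.
Dividing by |G| = 24 gives 0/24 = 0, matching the row-orthogonality relation <chi_4, chi_2> = [chi_4 = chi_2].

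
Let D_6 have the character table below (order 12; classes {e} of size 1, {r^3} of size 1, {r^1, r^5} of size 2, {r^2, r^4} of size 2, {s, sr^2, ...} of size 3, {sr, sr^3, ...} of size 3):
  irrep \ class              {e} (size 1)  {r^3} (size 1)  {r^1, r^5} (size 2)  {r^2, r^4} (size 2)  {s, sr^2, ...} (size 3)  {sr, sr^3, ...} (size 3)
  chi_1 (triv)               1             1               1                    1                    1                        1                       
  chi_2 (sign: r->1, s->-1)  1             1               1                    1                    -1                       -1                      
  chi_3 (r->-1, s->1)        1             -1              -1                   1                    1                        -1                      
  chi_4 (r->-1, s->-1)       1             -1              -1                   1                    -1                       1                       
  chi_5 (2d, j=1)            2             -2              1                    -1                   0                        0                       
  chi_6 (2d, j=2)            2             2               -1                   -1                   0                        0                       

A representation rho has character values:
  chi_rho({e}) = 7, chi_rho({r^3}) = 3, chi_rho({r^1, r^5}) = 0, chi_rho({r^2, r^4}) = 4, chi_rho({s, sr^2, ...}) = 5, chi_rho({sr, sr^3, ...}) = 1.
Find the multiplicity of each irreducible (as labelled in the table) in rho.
Multiplicities: chi_1: 3, chi_2: 0, chi_3: 2, chi_4: 0, chi_5: 0, chi_6: 1.

Working: Use <chi_rho, chi> = (1/|G|) sum_C |C| * chi_rho(C) * conj(chi(C)) with |G| = 12 for each irreducible chi in the table:
  <chi_rho, chi_1> = (1/12)[1*(7)*conj(1) + 1*(3)*conj(1) + 2*(0)*conj(1) + 2*(4)*conj(1) + 3*(5)*conj(1) + 3*(1)*conj(1)]
      = (1/12)[(7) + (3) + (0) + (8) + (15) + (3)] = 36/12 = 3
  <chi_rho, chi_2> = (1/12)[1*(7)*conj(1) + 1*(3)*conj(1) + 2*(0)*conj(1) + 2*(4)*conj(1) + 3*(5)*conj(-1) + 3*(1)*conj(-1)]
      = (1/12)[(7) + (3) + (0) + (8) + (-15) + (-3)] = 0/12 = 0
  <chi_rho, chi_3> = (1/12)[1*(7)*conj(1) + 1*(3)*conj(-1) + 2*(0)*conj(-1) + 2*(4)*conj(1) + 3*(5)*conj(1) + 3*(1)*conj(-1)]
      = (1/12)[(7) + (-3) + (0) + (8) + (15) + (-3)] = 24/12 = 2
  <chi_rho, chi_4> = (1/12)[1*(7)*conj(1) + 1*(3)*conj(-1) + 2*(0)*conj(-1) + 2*(4)*conj(1) + 3*(5)*conj(-1) + 3*(1)*conj(1)]
      = (1/12)[(7) + (-3) + (0) + (8) + (-15) + (3)] = 0/12 = 0
  <chi_rho, chi_5> = (1/12)[1*(7)*conj(2) + 1*(3)*conj(-2) + 2*(0)*conj(1) + 2*(4)*conj(-1) + 3*(5)*conj(0) + 3*(1)*conj(0)]
      = (1/12)[(14) + (-6) + (0) + (-8) + (0) + (0)] = 0/12 = 0
  <chi_rho, chi_6> = (1/12)[1*(7)*conj(2) + 1*(3)*conj(2) + 2*(0)*conj(-1) + 2*(4)*conj(-1) + 3*(5)*conj(0) + 3*(1)*conj(0)]
      = (1/12)[(14) + (6) + (0) + (-8) + (0) + (0)] = 12/12 = 1
Dimension check: dim(rho) = sum (mult * dim) = 3*1 + 0*1 + 2*1 + 0*1 + 0*2 + 1*2 = 7 = chi_rho(e) = 7.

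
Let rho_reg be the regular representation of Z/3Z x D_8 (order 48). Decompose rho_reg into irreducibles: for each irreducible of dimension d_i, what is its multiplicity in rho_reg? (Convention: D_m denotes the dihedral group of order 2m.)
Each irreducible V_i of dimension d_i appears with multiplicity d_i, i.e. rho_reg = (direct sum over all irreducibles V_i) d_i V_i. The irreducible dimensions for Z/3Z x D_8 are 1, 1, 1, 1, 1, 1, 1, 1, 1, 1, 1, 1, 2, 2, 2, 2, 2, 2, 2, 2, 2: 12 irreducibles of dimension 1, each with multiplicity 1; 9 irreducibles of dimension 2, each with multiplicity 2. Total dimension 12*1*1 + 9*2*2 = 48 = |G|.

Details: General theorem: in the regular representation of a finite group G, each irreducible appears with multiplicity equal to its dimension. Check: dim(rho_reg) = sum d_i^2 = 1 + 1 + 1 + 1 + 1 + 1 + 1 + 1 + 1 + 1 + 1 + 1 + 4 + 4 + 4 + 4 + 4 + 4 + 4 + 4 + 4 = 48 = |G|.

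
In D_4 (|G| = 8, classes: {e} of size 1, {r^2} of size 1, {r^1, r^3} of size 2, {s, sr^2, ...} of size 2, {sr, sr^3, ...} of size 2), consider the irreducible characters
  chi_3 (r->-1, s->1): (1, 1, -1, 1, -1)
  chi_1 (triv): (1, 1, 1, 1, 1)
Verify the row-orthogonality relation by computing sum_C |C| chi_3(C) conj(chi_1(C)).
Sum = 0; so <chi_3, chi_1> = 0 (distinct irreducibles are orthogonal).

Argument: Compute term by term over conjugacy classes (|C| * chi_3(C) * conj(chi_1(C))):
  1*(1)*conj(1) + 1*(1)*conj(1) + 2*(-1)*conj(1) + 2*(1)*conj(1) + 2*(-1)*conj(1)
  = (1) + (1) + (-2) + (2) + (-2)
  = 0.
Dividing by |G| = 8 gives 0/8 = 0, matching the row-orthogonality relation <chi_3, chi_1> = [chi_3 = chi_1].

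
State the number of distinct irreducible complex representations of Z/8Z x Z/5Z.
40

Argument: The number of irreducible complex representations of a finite group equals its number of conjugacy classes. Z/8Z x Z/5Z is abelian of order 40, so every element is its own conjugacy class: 40 classes, so Z/8Z x Z/5Z (order 40) has exactly 40 irreducible complex representations.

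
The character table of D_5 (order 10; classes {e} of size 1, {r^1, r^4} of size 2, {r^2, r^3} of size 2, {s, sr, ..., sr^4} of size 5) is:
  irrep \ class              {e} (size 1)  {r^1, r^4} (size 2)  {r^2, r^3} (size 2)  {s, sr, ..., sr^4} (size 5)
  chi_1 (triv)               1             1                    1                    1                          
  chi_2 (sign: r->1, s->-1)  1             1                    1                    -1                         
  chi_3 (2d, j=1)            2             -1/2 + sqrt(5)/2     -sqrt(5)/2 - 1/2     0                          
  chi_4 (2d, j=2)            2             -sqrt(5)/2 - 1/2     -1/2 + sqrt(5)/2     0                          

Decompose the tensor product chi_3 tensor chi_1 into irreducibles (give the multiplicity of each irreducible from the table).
chi_3 tensor chi_1 = chi_3 (all other irreducibles have multiplicity 0).

Solution. The character of a tensor product is the pointwise product (chi_3 * chi_1)(C) = chi_3(C) * chi_1(C):
  {e}: (2)*(1), {r^1, r^4}: (-1/2 + sqrt(5)/2)*(1), {r^2, r^3}: (-sqrt(5)/2 - 1/2)*(1), {s, sr, ..., sr^4}: (0)*(1)
so (chi_3 * chi_1) takes values
  {e} -> 2, {r^1, r^4} -> -1/2 + sqrt(5)/2, {r^2, r^3} -> -sqrt(5)/2 - 1/2, {s, sr, ..., sr^4} -> 0.
Now take the inner product of this character with each irreducible chi from the table, <chi_3*chi_1, chi> = (1/10) sum_C |C| (chi_3*chi_1)(C) conj(chi(C)):
  <chi_3*chi_1, chi_1> = (1/10)[1*(2)*conj(1) + 2*(-1/2 + sqrt(5)/2)*conj(1) + 2*(-sqrt(5)/2 - 1/2)*conj(1) + 5*(0)*conj(1)]
      = (1/10)[(2) + (-1 + sqrt(5)) + (-sqrt(5) - 1) + (0)] = 0/10 = 0
  <chi_3*chi_1, chi_2> = (1/10)[1*(2)*conj(1) + 2*(-1/2 + sqrt(5)/2)*conj(1) + 2*(-sqrt(5)/2 - 1/2)*conj(1) + 5*(0)*conj(-1)]
      = (1/10)[(2) + (-1 + sqrt(5)) + (-sqrt(5) - 1) + (0)] = 0/10 = 0
  <chi_3*chi_1, chi_3> = (1/10)[1*(2)*conj(2) + 2*(-1/2 + sqrt(5)/2)*conj(-1/2 + sqrt(5)/2) + 2*(-sqrt(5)/2 - 1/2)*conj(-sqrt(5)/2 - 1/2) + 5*(0)*conj(0)]
      = (1/10)[(4) + (3 - sqrt(5)) + (sqrt(5) + 3) + (0)] = 10/10 = 1
  <chi_3*chi_1, chi_4> = (1/10)[1*(2)*conj(2) + 2*(-1/2 + sqrt(5)/2)*conj(-sqrt(5)/2 - 1/2) + 2*(-sqrt(5)/2 - 1/2)*conj(-1/2 + sqrt(5)/2) + 5*(0)*conj(0)]
      = (1/10)[(4) + (-2) + (-2) + (0)] = 0/10 = 0
Hence the multiplicities are chi_3: 1. Dimension check: dim(chi_3)*dim(chi_1) = 2*1 = 2 and sum (mult * dim) = 1*2 = 2.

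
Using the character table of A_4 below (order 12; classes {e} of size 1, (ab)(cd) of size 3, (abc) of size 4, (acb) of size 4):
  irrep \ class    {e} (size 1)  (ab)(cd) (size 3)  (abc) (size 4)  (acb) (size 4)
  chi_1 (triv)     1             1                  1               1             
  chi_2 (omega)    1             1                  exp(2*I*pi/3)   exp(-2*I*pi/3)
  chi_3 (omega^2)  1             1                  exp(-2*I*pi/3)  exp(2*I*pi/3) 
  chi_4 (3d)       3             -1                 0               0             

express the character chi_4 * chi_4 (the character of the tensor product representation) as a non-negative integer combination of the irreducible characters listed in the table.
chi_4 tensor chi_4 = chi_1 + chi_2 + chi_3 + 2*chi_4 (all other irreducibles have multiplicity 0).

Argument: The character of a tensor product is the pointwise product (chi_4 * chi_4)(C) = chi_4(C) * chi_4(C):
  {e}: (3)*(3), (ab)(cd): (-1)*(-1), (abc): (0)*(0), (acb): (0)*(0)
so (chi_4 * chi_4) takes values
  {e} -> 9, (ab)(cd) -> 1, (abc) -> 0, (acb) -> 0.
Now take the inner product of this character with each irreducible chi from the table, <chi_4*chi_4, chi> = (1/12) sum_C |C| (chi_4*chi_4)(C) conj(chi(C)):
  <chi_4*chi_4, chi_1> = (1/12)[1*(9)*conj(1) + 3*(1)*conj(1) + 4*(0)*conj(1) + 4*(0)*conj(1)]
      = (1/12)[(9) + (3) + (0) + (0)] = 12/12 = 1
  <chi_4*chi_4, chi_2> = (1/12)[1*(9)*conj(1) + 3*(1)*conj(1) + 4*(0)*conj(exp(2*I*pi/3)) + 4*(0)*conj(exp(-2*I*pi/3))]
      = (1/12)[(9) + (3) + (0) + (0)] = 12/12 = 1
  <chi_4*chi_4, chi_3> = (1/12)[1*(9)*conj(1) + 3*(1)*conj(1) + 4*(0)*conj(exp(-2*I*pi/3)) + 4*(0)*conj(exp(2*I*pi/3))]
      = (1/12)[(9) + (3) + (0) + (0)] = 12/12 = 1
  <chi_4*chi_4, chi_4> = (1/12)[1*(9)*conj(3) + 3*(1)*conj(-1) + 4*(0)*conj(0) + 4*(0)*conj(0)]
      = (1/12)[(27) + (-3) + (0) + (0)] = 24/12 = 2
(Exp terms are combined using exp(i*s)*conj(exp(i*t)) = exp(i*(s-t)), and sums of them are collapsed using the identity that for every m > 1 the m distinct m-th roots of unity sum to 0, e.g. 1 + exp(2*I*pi/3) + exp(-2*I*pi/3) = 0.)
Hence the multiplicities are chi_1: 1, chi_2: 1, chi_3: 1, chi_4: 2. Dimension check: dim(chi_4)*dim(chi_4) = 3*3 = 9 and sum (mult * dim) = 1*1 + 1*1 + 1*1 + 2*3 = 9.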